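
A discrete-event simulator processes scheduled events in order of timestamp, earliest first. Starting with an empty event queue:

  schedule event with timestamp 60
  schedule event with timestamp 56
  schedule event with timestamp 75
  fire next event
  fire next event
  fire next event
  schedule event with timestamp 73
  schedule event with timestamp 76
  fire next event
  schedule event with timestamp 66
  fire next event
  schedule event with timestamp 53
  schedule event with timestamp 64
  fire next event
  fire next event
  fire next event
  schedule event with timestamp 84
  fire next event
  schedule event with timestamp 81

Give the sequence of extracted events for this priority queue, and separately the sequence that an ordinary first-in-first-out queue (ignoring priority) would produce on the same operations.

insert 60 → {60}
insert 56 → {56, 60}
insert 75 → {56, 60, 75}
fire next event → 56; now {60, 75}
fire next event → 60; now {75}
fire next event → 75; now {}
insert 73 → {73}
insert 76 → {73, 76}
fire next event → 73; now {76}
insert 66 → {66, 76}
fire next event → 66; now {76}
insert 53 → {53, 76}
insert 64 → {53, 64, 76}
fire next event → 53; now {64, 76}
fire next event → 64; now {76}
fire next event → 76; now {}
insert 84 → {84}
fire next event → 84; now {}
insert 81 → {81}

priority queue: 56, 60, 75, 73, 66, 53, 64, 76, 84; FIFO queue: 60 → 56 → 75 → 73 → 76 → 66 → 53 → 64 → 84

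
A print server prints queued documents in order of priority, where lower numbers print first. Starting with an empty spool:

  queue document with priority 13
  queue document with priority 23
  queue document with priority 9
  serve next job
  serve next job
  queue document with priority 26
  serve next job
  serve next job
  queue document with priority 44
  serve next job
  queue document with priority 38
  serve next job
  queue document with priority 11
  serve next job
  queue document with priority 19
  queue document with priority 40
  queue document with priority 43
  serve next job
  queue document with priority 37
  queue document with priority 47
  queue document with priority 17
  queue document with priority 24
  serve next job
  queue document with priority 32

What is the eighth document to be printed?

19

insert 13 → {13}
insert 23 → {13, 23}
insert 9 → {9, 13, 23}
serve next job → 9; now {13, 23}
serve next job → 13; now {23}
insert 26 → {23, 26}
serve next job → 23; now {26}
serve next job → 26; now {}
insert 44 → {44}
serve next job → 44; now {}
insert 38 → {38}
serve next job → 38; now {}
insert 11 → {11}
serve next job → 11; now {}
insert 19 → {19}
insert 40 → {19, 40}
insert 43 → {19, 40, 43}
serve next job → 19; now {40, 43}
insert 37 → {37, 40, 43}
insert 47 → {37, 40, 43, 47}
insert 17 → {17, 37, 40, 43, 47}
insert 24 → {17, 24, 37, 40, 43, 47}
serve next job → 17; now {24, 37, 40, 43, 47}
insert 32 → {24, 32, 37, 40, 43, 47}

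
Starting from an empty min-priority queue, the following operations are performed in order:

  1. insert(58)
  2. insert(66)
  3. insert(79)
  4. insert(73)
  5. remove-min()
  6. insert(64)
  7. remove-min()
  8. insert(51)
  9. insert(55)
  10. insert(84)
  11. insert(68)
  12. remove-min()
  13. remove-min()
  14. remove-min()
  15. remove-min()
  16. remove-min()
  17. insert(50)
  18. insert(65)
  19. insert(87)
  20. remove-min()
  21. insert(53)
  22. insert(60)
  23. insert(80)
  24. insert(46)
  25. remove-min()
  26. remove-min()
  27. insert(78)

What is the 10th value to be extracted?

insert 58 → {58}
insert 66 → {58, 66}
insert 79 → {58, 66, 79}
insert 73 → {58, 66, 73, 79}
remove-min → 58; now {66, 73, 79}
insert 64 → {64, 66, 73, 79}
remove-min → 64; now {66, 73, 79}
insert 51 → {51, 66, 73, 79}
insert 55 → {51, 55, 66, 73, 79}
insert 84 → {51, 55, 66, 73, 79, 84}
insert 68 → {51, 55, 66, 68, 73, 79, 84}
remove-min → 51; now {55, 66, 68, 73, 79, 84}
remove-min → 55; now {66, 68, 73, 79, 84}
remove-min → 66; now {68, 73, 79, 84}
remove-min → 68; now {73, 79, 84}
remove-min → 73; now {79, 84}
insert 50 → {50, 79, 84}
insert 65 → {50, 65, 79, 84}
insert 87 → {50, 65, 79, 84, 87}
remove-min → 50; now {65, 79, 84, 87}
insert 53 → {53, 65, 79, 84, 87}
insert 60 → {53, 60, 65, 79, 84, 87}
insert 80 → {53, 60, 65, 79, 80, 84, 87}
insert 46 → {46, 53, 60, 65, 79, 80, 84, 87}
remove-min → 46; now {53, 60, 65, 79, 80, 84, 87}
remove-min → 53; now {60, 65, 79, 80, 84, 87}
insert 78 → {60, 65, 78, 79, 80, 84, 87}

53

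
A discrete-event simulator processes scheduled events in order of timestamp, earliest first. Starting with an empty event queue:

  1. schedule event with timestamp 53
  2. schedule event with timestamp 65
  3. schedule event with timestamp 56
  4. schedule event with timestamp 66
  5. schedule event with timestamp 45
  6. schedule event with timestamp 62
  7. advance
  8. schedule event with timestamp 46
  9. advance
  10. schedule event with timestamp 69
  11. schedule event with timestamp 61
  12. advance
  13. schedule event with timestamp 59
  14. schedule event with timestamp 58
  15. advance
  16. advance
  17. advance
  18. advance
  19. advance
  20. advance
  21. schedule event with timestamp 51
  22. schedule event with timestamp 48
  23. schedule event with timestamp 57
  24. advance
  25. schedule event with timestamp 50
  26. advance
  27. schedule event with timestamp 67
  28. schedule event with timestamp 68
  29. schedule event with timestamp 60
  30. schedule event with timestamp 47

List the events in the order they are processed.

45, 46, 53, 56, 58, 59, 61, 62, 65, 48, 50

insert 53 → {53}
insert 65 → {53, 65}
insert 56 → {53, 56, 65}
insert 66 → {53, 56, 65, 66}
insert 45 → {45, 53, 56, 65, 66}
insert 62 → {45, 53, 56, 62, 65, 66}
advance → 45; now {53, 56, 62, 65, 66}
insert 46 → {46, 53, 56, 62, 65, 66}
advance → 46; now {53, 56, 62, 65, 66}
insert 69 → {53, 56, 62, 65, 66, 69}
insert 61 → {53, 56, 61, 62, 65, 66, 69}
advance → 53; now {56, 61, 62, 65, 66, 69}
insert 59 → {56, 59, 61, 62, 65, 66, 69}
insert 58 → {56, 58, 59, 61, 62, 65, 66, 69}
advance → 56; now {58, 59, 61, 62, 65, 66, 69}
advance → 58; now {59, 61, 62, 65, 66, 69}
advance → 59; now {61, 62, 65, 66, 69}
advance → 61; now {62, 65, 66, 69}
advance → 62; now {65, 66, 69}
advance → 65; now {66, 69}
insert 51 → {51, 66, 69}
insert 48 → {48, 51, 66, 69}
insert 57 → {48, 51, 57, 66, 69}
advance → 48; now {51, 57, 66, 69}
insert 50 → {50, 51, 57, 66, 69}
advance → 50; now {51, 57, 66, 69}
insert 67 → {51, 57, 66, 67, 69}
insert 68 → {51, 57, 66, 67, 68, 69}
insert 60 → {51, 57, 60, 66, 67, 68, 69}
insert 47 → {47, 51, 57, 60, 66, 67, 68, 69}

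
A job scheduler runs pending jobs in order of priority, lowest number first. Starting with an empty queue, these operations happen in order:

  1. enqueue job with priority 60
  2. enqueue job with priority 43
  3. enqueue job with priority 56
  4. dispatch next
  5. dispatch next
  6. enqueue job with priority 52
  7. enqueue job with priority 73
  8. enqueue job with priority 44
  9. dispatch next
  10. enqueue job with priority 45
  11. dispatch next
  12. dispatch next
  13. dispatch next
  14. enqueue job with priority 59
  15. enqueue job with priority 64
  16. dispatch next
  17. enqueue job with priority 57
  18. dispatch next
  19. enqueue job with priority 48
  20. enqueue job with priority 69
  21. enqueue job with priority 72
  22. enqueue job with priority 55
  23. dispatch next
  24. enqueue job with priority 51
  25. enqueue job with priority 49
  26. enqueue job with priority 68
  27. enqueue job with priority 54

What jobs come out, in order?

[43, 56, 44, 45, 52, 60, 59, 57, 48]

insert 60 → {60}
insert 43 → {43, 60}
insert 56 → {43, 56, 60}
dispatch next → 43; now {56, 60}
dispatch next → 56; now {60}
insert 52 → {52, 60}
insert 73 → {52, 60, 73}
insert 44 → {44, 52, 60, 73}
dispatch next → 44; now {52, 60, 73}
insert 45 → {45, 52, 60, 73}
dispatch next → 45; now {52, 60, 73}
dispatch next → 52; now {60, 73}
dispatch next → 60; now {73}
insert 59 → {59, 73}
insert 64 → {59, 64, 73}
dispatch next → 59; now {64, 73}
insert 57 → {57, 64, 73}
dispatch next → 57; now {64, 73}
insert 48 → {48, 64, 73}
insert 69 → {48, 64, 69, 73}
insert 72 → {48, 64, 69, 72, 73}
insert 55 → {48, 55, 64, 69, 72, 73}
dispatch next → 48; now {55, 64, 69, 72, 73}
insert 51 → {51, 55, 64, 69, 72, 73}
insert 49 → {49, 51, 55, 64, 69, 72, 73}
insert 68 → {49, 51, 55, 64, 68, 69, 72, 73}
insert 54 → {49, 51, 54, 55, 64, 68, 69, 72, 73}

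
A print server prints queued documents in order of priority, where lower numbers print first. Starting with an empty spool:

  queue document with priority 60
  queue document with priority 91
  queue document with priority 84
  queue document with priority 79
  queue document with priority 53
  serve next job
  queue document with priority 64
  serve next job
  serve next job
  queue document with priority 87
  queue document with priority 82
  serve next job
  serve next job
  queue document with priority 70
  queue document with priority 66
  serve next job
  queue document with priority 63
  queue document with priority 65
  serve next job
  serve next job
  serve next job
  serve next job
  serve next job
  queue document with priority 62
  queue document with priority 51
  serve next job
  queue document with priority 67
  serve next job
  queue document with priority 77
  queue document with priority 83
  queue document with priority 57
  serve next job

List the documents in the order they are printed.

[53, 60, 64, 79, 82, 66, 63, 65, 70, 84, 87, 51, 62, 57]

insert 60 → {60}
insert 91 → {60, 91}
insert 84 → {60, 84, 91}
insert 79 → {60, 79, 84, 91}
insert 53 → {53, 60, 79, 84, 91}
serve next job → 53; now {60, 79, 84, 91}
insert 64 → {60, 64, 79, 84, 91}
serve next job → 60; now {64, 79, 84, 91}
serve next job → 64; now {79, 84, 91}
insert 87 → {79, 84, 87, 91}
insert 82 → {79, 82, 84, 87, 91}
serve next job → 79; now {82, 84, 87, 91}
serve next job → 82; now {84, 87, 91}
insert 70 → {70, 84, 87, 91}
insert 66 → {66, 70, 84, 87, 91}
serve next job → 66; now {70, 84, 87, 91}
insert 63 → {63, 70, 84, 87, 91}
insert 65 → {63, 65, 70, 84, 87, 91}
serve next job → 63; now {65, 70, 84, 87, 91}
serve next job → 65; now {70, 84, 87, 91}
serve next job → 70; now {84, 87, 91}
serve next job → 84; now {87, 91}
serve next job → 87; now {91}
insert 62 → {62, 91}
insert 51 → {51, 62, 91}
serve next job → 51; now {62, 91}
insert 67 → {62, 67, 91}
serve next job → 62; now {67, 91}
insert 77 → {67, 77, 91}
insert 83 → {67, 77, 83, 91}
insert 57 → {57, 67, 77, 83, 91}
serve next job → 57; now {67, 77, 83, 91}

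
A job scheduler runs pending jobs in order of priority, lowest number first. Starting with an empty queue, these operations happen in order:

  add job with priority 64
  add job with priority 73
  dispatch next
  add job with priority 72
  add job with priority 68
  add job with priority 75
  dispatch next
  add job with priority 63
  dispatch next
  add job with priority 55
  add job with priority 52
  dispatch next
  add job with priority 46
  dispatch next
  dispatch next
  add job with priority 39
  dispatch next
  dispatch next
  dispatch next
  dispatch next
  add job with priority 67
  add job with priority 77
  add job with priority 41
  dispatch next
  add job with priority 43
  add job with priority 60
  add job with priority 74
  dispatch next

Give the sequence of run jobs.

[64, 68, 63, 52, 46, 55, 39, 72, 73, 75, 41, 43]

insert 64 → {64}
insert 73 → {64, 73}
dispatch next → 64; now {73}
insert 72 → {72, 73}
insert 68 → {68, 72, 73}
insert 75 → {68, 72, 73, 75}
dispatch next → 68; now {72, 73, 75}
insert 63 → {63, 72, 73, 75}
dispatch next → 63; now {72, 73, 75}
insert 55 → {55, 72, 73, 75}
insert 52 → {52, 55, 72, 73, 75}
dispatch next → 52; now {55, 72, 73, 75}
insert 46 → {46, 55, 72, 73, 75}
dispatch next → 46; now {55, 72, 73, 75}
dispatch next → 55; now {72, 73, 75}
insert 39 → {39, 72, 73, 75}
dispatch next → 39; now {72, 73, 75}
dispatch next → 72; now {73, 75}
dispatch next → 73; now {75}
dispatch next → 75; now {}
insert 67 → {67}
insert 77 → {67, 77}
insert 41 → {41, 67, 77}
dispatch next → 41; now {67, 77}
insert 43 → {43, 67, 77}
insert 60 → {43, 60, 67, 77}
insert 74 → {43, 60, 67, 74, 77}
dispatch next → 43; now {60, 67, 74, 77}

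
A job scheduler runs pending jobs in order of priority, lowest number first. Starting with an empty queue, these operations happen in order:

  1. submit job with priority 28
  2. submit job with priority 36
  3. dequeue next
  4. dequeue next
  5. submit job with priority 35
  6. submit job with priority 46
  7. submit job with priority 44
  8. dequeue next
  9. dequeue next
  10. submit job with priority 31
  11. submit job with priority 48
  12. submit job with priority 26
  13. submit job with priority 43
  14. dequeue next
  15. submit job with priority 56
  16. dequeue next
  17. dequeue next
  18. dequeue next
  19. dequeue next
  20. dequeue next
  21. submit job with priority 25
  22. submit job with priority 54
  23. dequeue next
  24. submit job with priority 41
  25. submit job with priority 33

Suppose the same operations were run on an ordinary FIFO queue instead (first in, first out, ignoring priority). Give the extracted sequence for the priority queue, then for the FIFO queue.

insert 28 → {28}
insert 36 → {28, 36}
dequeue next → 28; now {36}
dequeue next → 36; now {}
insert 35 → {35}
insert 46 → {35, 46}
insert 44 → {35, 44, 46}
dequeue next → 35; now {44, 46}
dequeue next → 44; now {46}
insert 31 → {31, 46}
insert 48 → {31, 46, 48}
insert 26 → {26, 31, 46, 48}
insert 43 → {26, 31, 43, 46, 48}
dequeue next → 26; now {31, 43, 46, 48}
insert 56 → {31, 43, 46, 48, 56}
dequeue next → 31; now {43, 46, 48, 56}
dequeue next → 43; now {46, 48, 56}
dequeue next → 46; now {48, 56}
dequeue next → 48; now {56}
dequeue next → 56; now {}
insert 25 → {25}
insert 54 → {25, 54}
dequeue next → 25; now {54}
insert 41 → {41, 54}
insert 33 → {33, 41, 54}

priority queue: 28, 36, 35, 44, 26, 31, 43, 46, 48, 56, 25; FIFO queue: 28, 36, 35, 46, 44, 31, 48, 26, 43, 56, 25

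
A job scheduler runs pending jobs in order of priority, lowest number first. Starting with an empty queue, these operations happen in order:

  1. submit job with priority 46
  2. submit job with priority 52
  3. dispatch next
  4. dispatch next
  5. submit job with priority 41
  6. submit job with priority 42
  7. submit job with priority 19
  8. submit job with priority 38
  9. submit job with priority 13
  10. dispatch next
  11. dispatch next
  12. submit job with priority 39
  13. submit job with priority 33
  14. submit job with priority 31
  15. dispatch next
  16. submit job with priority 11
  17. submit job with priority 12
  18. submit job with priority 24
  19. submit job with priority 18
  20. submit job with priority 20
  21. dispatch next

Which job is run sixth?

insert 46 → {46}
insert 52 → {46, 52}
dispatch next → 46; now {52}
dispatch next → 52; now {}
insert 41 → {41}
insert 42 → {41, 42}
insert 19 → {19, 41, 42}
insert 38 → {19, 38, 41, 42}
insert 13 → {13, 19, 38, 41, 42}
dispatch next → 13; now {19, 38, 41, 42}
dispatch next → 19; now {38, 41, 42}
insert 39 → {38, 39, 41, 42}
insert 33 → {33, 38, 39, 41, 42}
insert 31 → {31, 33, 38, 39, 41, 42}
dispatch next → 31; now {33, 38, 39, 41, 42}
insert 11 → {11, 33, 38, 39, 41, 42}
insert 12 → {11, 12, 33, 38, 39, 41, 42}
insert 24 → {11, 12, 24, 33, 38, 39, 41, 42}
insert 18 → {11, 12, 18, 24, 33, 38, 39, 41, 42}
insert 20 → {11, 12, 18, 20, 24, 33, 38, 39, 41, 42}
dispatch next → 11; now {12, 18, 20, 24, 33, 38, 39, 41, 42}

11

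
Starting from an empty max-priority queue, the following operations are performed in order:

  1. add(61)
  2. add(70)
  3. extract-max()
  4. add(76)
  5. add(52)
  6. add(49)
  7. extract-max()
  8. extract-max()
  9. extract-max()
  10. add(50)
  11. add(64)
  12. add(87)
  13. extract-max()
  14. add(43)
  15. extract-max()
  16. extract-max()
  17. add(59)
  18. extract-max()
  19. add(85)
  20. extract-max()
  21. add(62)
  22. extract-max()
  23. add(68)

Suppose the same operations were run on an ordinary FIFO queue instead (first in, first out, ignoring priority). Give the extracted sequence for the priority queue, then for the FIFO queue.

insert 61 → {61}
insert 70 → {70, 61}
extract-max → 70; now {61}
insert 76 → {76, 61}
insert 52 → {76, 61, 52}
insert 49 → {76, 61, 52, 49}
extract-max → 76; now {61, 52, 49}
extract-max → 61; now {52, 49}
extract-max → 52; now {49}
insert 50 → {50, 49}
insert 64 → {64, 50, 49}
insert 87 → {87, 64, 50, 49}
extract-max → 87; now {64, 50, 49}
insert 43 → {64, 50, 49, 43}
extract-max → 64; now {50, 49, 43}
extract-max → 50; now {49, 43}
insert 59 → {59, 49, 43}
extract-max → 59; now {49, 43}
insert 85 → {85, 49, 43}
extract-max → 85; now {49, 43}
insert 62 → {62, 49, 43}
extract-max → 62; now {49, 43}
insert 68 → {68, 49, 43}

priority queue: [70, 76, 61, 52, 87, 64, 50, 59, 85, 62]; FIFO queue: [61, 70, 76, 52, 49, 50, 64, 87, 43, 59]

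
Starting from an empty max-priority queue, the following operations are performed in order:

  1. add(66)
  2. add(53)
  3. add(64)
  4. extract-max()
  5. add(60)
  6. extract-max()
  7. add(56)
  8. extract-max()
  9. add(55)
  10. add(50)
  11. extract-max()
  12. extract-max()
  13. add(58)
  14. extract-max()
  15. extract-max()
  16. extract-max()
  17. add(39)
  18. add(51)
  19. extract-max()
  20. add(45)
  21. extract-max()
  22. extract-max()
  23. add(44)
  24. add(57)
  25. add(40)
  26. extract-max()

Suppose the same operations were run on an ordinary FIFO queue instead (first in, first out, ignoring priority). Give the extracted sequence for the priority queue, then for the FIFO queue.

insert 66 → {66}
insert 53 → {66, 53}
insert 64 → {66, 64, 53}
extract-max → 66; now {64, 53}
insert 60 → {64, 60, 53}
extract-max → 64; now {60, 53}
insert 56 → {60, 56, 53}
extract-max → 60; now {56, 53}
insert 55 → {56, 55, 53}
insert 50 → {56, 55, 53, 50}
extract-max → 56; now {55, 53, 50}
extract-max → 55; now {53, 50}
insert 58 → {58, 53, 50}
extract-max → 58; now {53, 50}
extract-max → 53; now {50}
extract-max → 50; now {}
insert 39 → {39}
insert 51 → {51, 39}
extract-max → 51; now {39}
insert 45 → {45, 39}
extract-max → 45; now {39}
extract-max → 39; now {}
insert 44 → {44}
insert 57 → {57, 44}
insert 40 → {57, 44, 40}
extract-max → 57; now {44, 40}

priority queue: 66 → 64 → 60 → 56 → 55 → 58 → 53 → 50 → 51 → 45 → 39 → 57; FIFO queue: 66, 53, 64, 60, 56, 55, 50, 58, 39, 51, 45, 44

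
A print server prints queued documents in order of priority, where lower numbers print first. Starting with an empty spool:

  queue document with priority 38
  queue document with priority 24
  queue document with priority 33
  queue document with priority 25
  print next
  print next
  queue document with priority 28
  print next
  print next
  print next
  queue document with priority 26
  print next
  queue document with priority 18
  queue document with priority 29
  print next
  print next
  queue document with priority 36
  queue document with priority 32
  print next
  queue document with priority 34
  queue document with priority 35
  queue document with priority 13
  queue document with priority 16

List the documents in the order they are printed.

24 → 25 → 28 → 33 → 38 → 26 → 18 → 29 → 32

insert 38 → {38}
insert 24 → {24, 38}
insert 33 → {24, 33, 38}
insert 25 → {24, 25, 33, 38}
print next → 24; now {25, 33, 38}
print next → 25; now {33, 38}
insert 28 → {28, 33, 38}
print next → 28; now {33, 38}
print next → 33; now {38}
print next → 38; now {}
insert 26 → {26}
print next → 26; now {}
insert 18 → {18}
insert 29 → {18, 29}
print next → 18; now {29}
print next → 29; now {}
insert 36 → {36}
insert 32 → {32, 36}
print next → 32; now {36}
insert 34 → {34, 36}
insert 35 → {34, 35, 36}
insert 13 → {13, 34, 35, 36}
insert 16 → {13, 16, 34, 35, 36}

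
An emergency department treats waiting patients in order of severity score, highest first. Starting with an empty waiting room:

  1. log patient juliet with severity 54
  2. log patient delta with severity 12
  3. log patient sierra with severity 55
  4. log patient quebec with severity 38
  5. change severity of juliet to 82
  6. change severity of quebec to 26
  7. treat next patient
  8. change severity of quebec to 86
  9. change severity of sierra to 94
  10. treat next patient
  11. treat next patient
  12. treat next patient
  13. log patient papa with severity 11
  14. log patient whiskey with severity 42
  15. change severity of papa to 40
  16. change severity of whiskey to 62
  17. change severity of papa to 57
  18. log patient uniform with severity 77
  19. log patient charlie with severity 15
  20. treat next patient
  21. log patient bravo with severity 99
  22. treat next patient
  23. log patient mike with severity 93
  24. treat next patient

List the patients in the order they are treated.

add juliet (severity 54) → {juliet:54}
add delta (severity 12) → {juliet:54, delta:12}
add sierra (severity 55) → {sierra:55, juliet:54, delta:12}
add quebec (severity 38) → {sierra:55, juliet:54, quebec:38, delta:12}
update juliet to severity 82 → {juliet:82, sierra:55, quebec:38, delta:12}
update quebec to severity 26 → {juliet:82, sierra:55, quebec:26, delta:12}
treat next patient → juliet; now {sierra:55, quebec:26, delta:12}
update quebec to severity 86 → {quebec:86, sierra:55, delta:12}
update sierra to severity 94 → {sierra:94, quebec:86, delta:12}
treat next patient → sierra; now {quebec:86, delta:12}
treat next patient → quebec; now {delta:12}
treat next patient → delta; now {}
add papa (severity 11) → {papa:11}
add whiskey (severity 42) → {whiskey:42, papa:11}
update papa to severity 40 → {whiskey:42, papa:40}
update whiskey to severity 62 → {whiskey:62, papa:40}
update papa to severity 57 → {whiskey:62, papa:57}
add uniform (severity 77) → {uniform:77, whiskey:62, papa:57}
add charlie (severity 15) → {uniform:77, whiskey:62, papa:57, charlie:15}
treat next patient → uniform; now {whiskey:62, papa:57, charlie:15}
add bravo (severity 99) → {bravo:99, whiskey:62, papa:57, charlie:15}
treat next patient → bravo; now {whiskey:62, papa:57, charlie:15}
add mike (severity 93) → {mike:93, whiskey:62, papa:57, charlie:15}
treat next patient → mike; now {whiskey:62, papa:57, charlie:15}

[juliet, sierra, quebec, delta, uniform, bravo, mike]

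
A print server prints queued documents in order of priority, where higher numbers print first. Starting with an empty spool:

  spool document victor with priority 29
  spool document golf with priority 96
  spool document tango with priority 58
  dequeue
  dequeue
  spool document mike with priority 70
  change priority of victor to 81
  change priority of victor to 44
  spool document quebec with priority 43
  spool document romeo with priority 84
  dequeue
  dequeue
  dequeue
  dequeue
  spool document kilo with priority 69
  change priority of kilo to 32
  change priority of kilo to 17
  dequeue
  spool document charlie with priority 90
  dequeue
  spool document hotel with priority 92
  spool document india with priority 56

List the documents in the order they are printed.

[golf, tango, romeo, mike, victor, quebec, kilo, charlie]

add victor (priority 29) → {victor:29}
add golf (priority 96) → {golf:96, victor:29}
add tango (priority 58) → {golf:96, tango:58, victor:29}
dequeue → golf; now {tango:58, victor:29}
dequeue → tango; now {victor:29}
add mike (priority 70) → {mike:70, victor:29}
update victor to priority 81 → {victor:81, mike:70}
update victor to priority 44 → {mike:70, victor:44}
add quebec (priority 43) → {mike:70, victor:44, quebec:43}
add romeo (priority 84) → {romeo:84, mike:70, victor:44, quebec:43}
dequeue → romeo; now {mike:70, victor:44, quebec:43}
dequeue → mike; now {victor:44, quebec:43}
dequeue → victor; now {quebec:43}
dequeue → quebec; now {}
add kilo (priority 69) → {kilo:69}
update kilo to priority 32 → {kilo:32}
update kilo to priority 17 → {kilo:17}
dequeue → kilo; now {}
add charlie (priority 90) → {charlie:90}
dequeue → charlie; now {}
add hotel (priority 92) → {hotel:92}
add india (priority 56) → {hotel:92, india:56}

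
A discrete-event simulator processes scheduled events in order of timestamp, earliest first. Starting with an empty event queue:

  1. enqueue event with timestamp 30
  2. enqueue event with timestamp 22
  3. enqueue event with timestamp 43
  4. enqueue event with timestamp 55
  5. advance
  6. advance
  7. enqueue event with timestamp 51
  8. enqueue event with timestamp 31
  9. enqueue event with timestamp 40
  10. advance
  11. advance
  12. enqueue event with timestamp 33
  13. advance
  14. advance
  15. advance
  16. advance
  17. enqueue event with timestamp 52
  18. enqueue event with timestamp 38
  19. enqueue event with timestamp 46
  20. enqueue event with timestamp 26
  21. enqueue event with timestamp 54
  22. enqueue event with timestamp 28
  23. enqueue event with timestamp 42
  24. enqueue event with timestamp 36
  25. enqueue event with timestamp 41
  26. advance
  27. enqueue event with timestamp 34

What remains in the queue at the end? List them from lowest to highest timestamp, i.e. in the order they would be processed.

28, 34, 36, 38, 41, 42, 46, 52, 54

insert 30 → {30}
insert 22 → {22, 30}
insert 43 → {22, 30, 43}
insert 55 → {22, 30, 43, 55}
advance → 22; now {30, 43, 55}
advance → 30; now {43, 55}
insert 51 → {43, 51, 55}
insert 31 → {31, 43, 51, 55}
insert 40 → {31, 40, 43, 51, 55}
advance → 31; now {40, 43, 51, 55}
advance → 40; now {43, 51, 55}
insert 33 → {33, 43, 51, 55}
advance → 33; now {43, 51, 55}
advance → 43; now {51, 55}
advance → 51; now {55}
advance → 55; now {}
insert 52 → {52}
insert 38 → {38, 52}
insert 46 → {38, 46, 52}
insert 26 → {26, 38, 46, 52}
insert 54 → {26, 38, 46, 52, 54}
insert 28 → {26, 28, 38, 46, 52, 54}
insert 42 → {26, 28, 38, 42, 46, 52, 54}
insert 36 → {26, 28, 36, 38, 42, 46, 52, 54}
insert 41 → {26, 28, 36, 38, 41, 42, 46, 52, 54}
advance → 26; now {28, 36, 38, 41, 42, 46, 52, 54}
insert 34 → {28, 34, 36, 38, 41, 42, 46, 52, 54}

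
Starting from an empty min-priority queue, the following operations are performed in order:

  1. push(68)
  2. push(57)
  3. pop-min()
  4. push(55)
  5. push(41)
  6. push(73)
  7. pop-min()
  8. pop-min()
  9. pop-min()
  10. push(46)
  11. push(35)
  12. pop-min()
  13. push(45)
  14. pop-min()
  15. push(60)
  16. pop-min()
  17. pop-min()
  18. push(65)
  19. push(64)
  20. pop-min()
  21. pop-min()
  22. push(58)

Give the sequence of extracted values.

insert 68 → {68}
insert 57 → {57, 68}
pop-min → 57; now {68}
insert 55 → {55, 68}
insert 41 → {41, 55, 68}
insert 73 → {41, 55, 68, 73}
pop-min → 41; now {55, 68, 73}
pop-min → 55; now {68, 73}
pop-min → 68; now {73}
insert 46 → {46, 73}
insert 35 → {35, 46, 73}
pop-min → 35; now {46, 73}
insert 45 → {45, 46, 73}
pop-min → 45; now {46, 73}
insert 60 → {46, 60, 73}
pop-min → 46; now {60, 73}
pop-min → 60; now {73}
insert 65 → {65, 73}
insert 64 → {64, 65, 73}
pop-min → 64; now {65, 73}
pop-min → 65; now {73}
insert 58 → {58, 73}

57, 41, 55, 68, 35, 45, 46, 60, 64, 65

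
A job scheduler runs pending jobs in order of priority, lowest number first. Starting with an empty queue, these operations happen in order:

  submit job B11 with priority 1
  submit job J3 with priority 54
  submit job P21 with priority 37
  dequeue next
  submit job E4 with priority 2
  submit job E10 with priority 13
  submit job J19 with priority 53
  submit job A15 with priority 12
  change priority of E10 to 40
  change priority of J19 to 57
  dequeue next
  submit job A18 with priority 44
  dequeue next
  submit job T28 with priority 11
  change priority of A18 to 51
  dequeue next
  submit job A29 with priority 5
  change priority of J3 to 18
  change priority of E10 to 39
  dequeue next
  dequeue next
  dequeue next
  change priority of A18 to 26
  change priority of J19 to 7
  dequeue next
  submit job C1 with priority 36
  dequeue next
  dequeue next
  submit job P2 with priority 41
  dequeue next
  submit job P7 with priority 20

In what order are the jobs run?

[B11, E4, A15, T28, A29, J3, P21, J19, A18, C1, E10]

add B11 (priority 1) → {B11:1}
add J3 (priority 54) → {B11:1, J3:54}
add P21 (priority 37) → {B11:1, P21:37, J3:54}
dequeue next → B11; now {P21:37, J3:54}
add E4 (priority 2) → {E4:2, P21:37, J3:54}
add E10 (priority 13) → {E4:2, E10:13, P21:37, J3:54}
add J19 (priority 53) → {E4:2, E10:13, P21:37, J19:53, J3:54}
add A15 (priority 12) → {E4:2, A15:12, E10:13, P21:37, J19:53, J3:54}
update E10 to priority 40 → {E4:2, A15:12, P21:37, E10:40, J19:53, J3:54}
update J19 to priority 57 → {E4:2, A15:12, P21:37, E10:40, J3:54, J19:57}
dequeue next → E4; now {A15:12, P21:37, E10:40, J3:54, J19:57}
add A18 (priority 44) → {A15:12, P21:37, E10:40, A18:44, J3:54, J19:57}
dequeue next → A15; now {P21:37, E10:40, A18:44, J3:54, J19:57}
add T28 (priority 11) → {T28:11, P21:37, E10:40, A18:44, J3:54, J19:57}
update A18 to priority 51 → {T28:11, P21:37, E10:40, A18:51, J3:54, J19:57}
dequeue next → T28; now {P21:37, E10:40, A18:51, J3:54, J19:57}
add A29 (priority 5) → {A29:5, P21:37, E10:40, A18:51, J3:54, J19:57}
update J3 to priority 18 → {A29:5, J3:18, P21:37, E10:40, A18:51, J19:57}
update E10 to priority 39 → {A29:5, J3:18, P21:37, E10:39, A18:51, J19:57}
dequeue next → A29; now {J3:18, P21:37, E10:39, A18:51, J19:57}
dequeue next → J3; now {P21:37, E10:39, A18:51, J19:57}
dequeue next → P21; now {E10:39, A18:51, J19:57}
update A18 to priority 26 → {A18:26, E10:39, J19:57}
update J19 to priority 7 → {J19:7, A18:26, E10:39}
dequeue next → J19; now {A18:26, E10:39}
add C1 (priority 36) → {A18:26, C1:36, E10:39}
dequeue next → A18; now {C1:36, E10:39}
dequeue next → C1; now {E10:39}
add P2 (priority 41) → {E10:39, P2:41}
dequeue next → E10; now {P2:41}
add P7 (priority 20) → {P7:20, P2:41}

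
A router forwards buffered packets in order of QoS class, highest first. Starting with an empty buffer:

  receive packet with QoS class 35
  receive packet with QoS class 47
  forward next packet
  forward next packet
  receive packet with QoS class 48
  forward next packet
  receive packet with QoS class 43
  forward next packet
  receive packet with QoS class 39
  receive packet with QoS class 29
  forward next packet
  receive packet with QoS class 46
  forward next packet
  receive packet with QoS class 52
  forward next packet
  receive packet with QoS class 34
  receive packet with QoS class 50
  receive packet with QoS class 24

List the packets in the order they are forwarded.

47 → 35 → 48 → 43 → 39 → 46 → 52

insert 35 → {35}
insert 47 → {47, 35}
forward next packet → 47; now {35}
forward next packet → 35; now {}
insert 48 → {48}
forward next packet → 48; now {}
insert 43 → {43}
forward next packet → 43; now {}
insert 39 → {39}
insert 29 → {39, 29}
forward next packet → 39; now {29}
insert 46 → {46, 29}
forward next packet → 46; now {29}
insert 52 → {52, 29}
forward next packet → 52; now {29}
insert 34 → {34, 29}
insert 50 → {50, 34, 29}
insert 24 → {50, 34, 29, 24}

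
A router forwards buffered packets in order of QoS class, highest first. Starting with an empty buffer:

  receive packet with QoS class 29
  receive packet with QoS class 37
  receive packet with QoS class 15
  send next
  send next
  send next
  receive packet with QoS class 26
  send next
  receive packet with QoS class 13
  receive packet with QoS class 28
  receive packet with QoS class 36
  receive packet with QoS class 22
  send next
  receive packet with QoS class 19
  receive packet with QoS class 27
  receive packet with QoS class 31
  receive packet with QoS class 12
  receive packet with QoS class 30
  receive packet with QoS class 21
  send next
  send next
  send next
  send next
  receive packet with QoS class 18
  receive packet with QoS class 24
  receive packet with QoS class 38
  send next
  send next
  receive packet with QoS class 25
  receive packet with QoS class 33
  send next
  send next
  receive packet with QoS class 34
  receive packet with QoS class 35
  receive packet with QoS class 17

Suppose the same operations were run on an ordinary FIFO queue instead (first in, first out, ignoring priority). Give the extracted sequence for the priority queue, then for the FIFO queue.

insert 29 → {29}
insert 37 → {37, 29}
insert 15 → {37, 29, 15}
send next → 37; now {29, 15}
send next → 29; now {15}
send next → 15; now {}
insert 26 → {26}
send next → 26; now {}
insert 13 → {13}
insert 28 → {28, 13}
insert 36 → {36, 28, 13}
insert 22 → {36, 28, 22, 13}
send next → 36; now {28, 22, 13}
insert 19 → {28, 22, 19, 13}
insert 27 → {28, 27, 22, 19, 13}
insert 31 → {31, 28, 27, 22, 19, 13}
insert 12 → {31, 28, 27, 22, 19, 13, 12}
insert 30 → {31, 30, 28, 27, 22, 19, 13, 12}
insert 21 → {31, 30, 28, 27, 22, 21, 19, 13, 12}
send next → 31; now {30, 28, 27, 22, 21, 19, 13, 12}
send next → 30; now {28, 27, 22, 21, 19, 13, 12}
send next → 28; now {27, 22, 21, 19, 13, 12}
send next → 27; now {22, 21, 19, 13, 12}
insert 18 → {22, 21, 19, 18, 13, 12}
insert 24 → {24, 22, 21, 19, 18, 13, 12}
insert 38 → {38, 24, 22, 21, 19, 18, 13, 12}
send next → 38; now {24, 22, 21, 19, 18, 13, 12}
send next → 24; now {22, 21, 19, 18, 13, 12}
insert 25 → {25, 22, 21, 19, 18, 13, 12}
insert 33 → {33, 25, 22, 21, 19, 18, 13, 12}
send next → 33; now {25, 22, 21, 19, 18, 13, 12}
send next → 25; now {22, 21, 19, 18, 13, 12}
insert 34 → {34, 22, 21, 19, 18, 13, 12}
insert 35 → {35, 34, 22, 21, 19, 18, 13, 12}
insert 17 → {35, 34, 22, 21, 19, 18, 17, 13, 12}

priority queue: 37 → 29 → 15 → 26 → 36 → 31 → 30 → 28 → 27 → 38 → 24 → 33 → 25; FIFO queue: 29 → 37 → 15 → 26 → 13 → 28 → 36 → 22 → 19 → 27 → 31 → 12 → 30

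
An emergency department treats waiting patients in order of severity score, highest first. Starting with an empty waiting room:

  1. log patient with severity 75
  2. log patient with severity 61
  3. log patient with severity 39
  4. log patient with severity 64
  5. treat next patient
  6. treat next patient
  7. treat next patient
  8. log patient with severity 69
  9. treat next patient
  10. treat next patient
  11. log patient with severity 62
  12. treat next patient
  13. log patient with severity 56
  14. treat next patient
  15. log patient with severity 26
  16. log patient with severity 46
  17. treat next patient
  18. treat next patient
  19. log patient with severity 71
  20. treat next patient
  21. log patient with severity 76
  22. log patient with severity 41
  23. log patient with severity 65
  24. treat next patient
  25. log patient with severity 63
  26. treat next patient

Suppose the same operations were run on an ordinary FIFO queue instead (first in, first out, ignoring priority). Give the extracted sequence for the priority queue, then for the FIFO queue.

priority queue: 75, 64, 61, 69, 39, 62, 56, 46, 26, 71, 76, 65; FIFO queue: [75, 61, 39, 64, 69, 62, 56, 26, 46, 71, 76, 41]

insert 75 → {75}
insert 61 → {75, 61}
insert 39 → {75, 61, 39}
insert 64 → {75, 64, 61, 39}
treat next patient → 75; now {64, 61, 39}
treat next patient → 64; now {61, 39}
treat next patient → 61; now {39}
insert 69 → {69, 39}
treat next patient → 69; now {39}
treat next patient → 39; now {}
insert 62 → {62}
treat next patient → 62; now {}
insert 56 → {56}
treat next patient → 56; now {}
insert 26 → {26}
insert 46 → {46, 26}
treat next patient → 46; now {26}
treat next patient → 26; now {}
insert 71 → {71}
treat next patient → 71; now {}
insert 76 → {76}
insert 41 → {76, 41}
insert 65 → {76, 65, 41}
treat next patient → 76; now {65, 41}
insert 63 → {65, 63, 41}
treat next patient → 65; now {63, 41}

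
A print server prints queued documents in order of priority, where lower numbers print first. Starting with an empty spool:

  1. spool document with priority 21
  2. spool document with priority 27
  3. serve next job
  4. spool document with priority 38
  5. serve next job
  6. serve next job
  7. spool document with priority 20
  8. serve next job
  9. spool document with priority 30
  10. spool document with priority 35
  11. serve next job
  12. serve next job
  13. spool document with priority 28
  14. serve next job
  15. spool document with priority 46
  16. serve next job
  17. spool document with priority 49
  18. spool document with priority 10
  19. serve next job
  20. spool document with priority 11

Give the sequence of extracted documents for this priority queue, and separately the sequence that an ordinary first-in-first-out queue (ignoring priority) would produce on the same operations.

insert 21 → {21}
insert 27 → {21, 27}
serve next job → 21; now {27}
insert 38 → {27, 38}
serve next job → 27; now {38}
serve next job → 38; now {}
insert 20 → {20}
serve next job → 20; now {}
insert 30 → {30}
insert 35 → {30, 35}
serve next job → 30; now {35}
serve next job → 35; now {}
insert 28 → {28}
serve next job → 28; now {}
insert 46 → {46}
serve next job → 46; now {}
insert 49 → {49}
insert 10 → {10, 49}
serve next job → 10; now {49}
insert 11 → {11, 49}

priority queue: 21, 27, 38, 20, 30, 35, 28, 46, 10; FIFO queue: [21, 27, 38, 20, 30, 35, 28, 46, 49]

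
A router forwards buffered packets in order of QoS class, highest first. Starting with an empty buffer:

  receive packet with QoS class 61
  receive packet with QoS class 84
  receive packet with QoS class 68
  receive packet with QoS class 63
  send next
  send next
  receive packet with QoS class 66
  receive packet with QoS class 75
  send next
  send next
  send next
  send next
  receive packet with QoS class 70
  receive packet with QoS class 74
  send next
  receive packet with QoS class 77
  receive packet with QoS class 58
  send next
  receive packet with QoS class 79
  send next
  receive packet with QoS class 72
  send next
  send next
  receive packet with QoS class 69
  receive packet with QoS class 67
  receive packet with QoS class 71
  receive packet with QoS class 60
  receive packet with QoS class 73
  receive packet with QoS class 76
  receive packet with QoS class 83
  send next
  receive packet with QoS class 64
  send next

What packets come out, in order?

84 → 68 → 75 → 66 → 63 → 61 → 74 → 77 → 79 → 72 → 70 → 83 → 76

insert 61 → {61}
insert 84 → {84, 61}
insert 68 → {84, 68, 61}
insert 63 → {84, 68, 63, 61}
send next → 84; now {68, 63, 61}
send next → 68; now {63, 61}
insert 66 → {66, 63, 61}
insert 75 → {75, 66, 63, 61}
send next → 75; now {66, 63, 61}
send next → 66; now {63, 61}
send next → 63; now {61}
send next → 61; now {}
insert 70 → {70}
insert 74 → {74, 70}
send next → 74; now {70}
insert 77 → {77, 70}
insert 58 → {77, 70, 58}
send next → 77; now {70, 58}
insert 79 → {79, 70, 58}
send next → 79; now {70, 58}
insert 72 → {72, 70, 58}
send next → 72; now {70, 58}
send next → 70; now {58}
insert 69 → {69, 58}
insert 67 → {69, 67, 58}
insert 71 → {71, 69, 67, 58}
insert 60 → {71, 69, 67, 60, 58}
insert 73 → {73, 71, 69, 67, 60, 58}
insert 76 → {76, 73, 71, 69, 67, 60, 58}
insert 83 → {83, 76, 73, 71, 69, 67, 60, 58}
send next → 83; now {76, 73, 71, 69, 67, 60, 58}
insert 64 → {76, 73, 71, 69, 67, 64, 60, 58}
send next → 76; now {73, 71, 69, 67, 64, 60, 58}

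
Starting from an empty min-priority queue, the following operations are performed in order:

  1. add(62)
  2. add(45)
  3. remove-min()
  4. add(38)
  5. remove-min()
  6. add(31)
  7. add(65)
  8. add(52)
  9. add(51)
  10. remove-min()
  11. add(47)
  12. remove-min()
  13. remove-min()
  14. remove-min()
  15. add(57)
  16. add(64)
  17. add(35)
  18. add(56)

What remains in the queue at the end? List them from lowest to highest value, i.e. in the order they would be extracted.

35, 56, 57, 62, 64, 65

insert 62 → {62}
insert 45 → {45, 62}
remove-min → 45; now {62}
insert 38 → {38, 62}
remove-min → 38; now {62}
insert 31 → {31, 62}
insert 65 → {31, 62, 65}
insert 52 → {31, 52, 62, 65}
insert 51 → {31, 51, 52, 62, 65}
remove-min → 31; now {51, 52, 62, 65}
insert 47 → {47, 51, 52, 62, 65}
remove-min → 47; now {51, 52, 62, 65}
remove-min → 51; now {52, 62, 65}
remove-min → 52; now {62, 65}
insert 57 → {57, 62, 65}
insert 64 → {57, 62, 64, 65}
insert 35 → {35, 57, 62, 64, 65}
insert 56 → {35, 56, 57, 62, 64, 65}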